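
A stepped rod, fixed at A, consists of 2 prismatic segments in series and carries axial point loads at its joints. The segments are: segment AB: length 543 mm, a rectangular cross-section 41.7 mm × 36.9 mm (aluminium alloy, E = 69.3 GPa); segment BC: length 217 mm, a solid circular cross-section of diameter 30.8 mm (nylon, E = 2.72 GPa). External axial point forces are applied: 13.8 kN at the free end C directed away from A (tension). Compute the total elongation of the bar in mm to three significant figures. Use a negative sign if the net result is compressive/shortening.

Internal axial forces (sectioning from the free end, tension +): N_BC = 13.8 kN, N_AB = 13.8 kN.
A_AB = 1539 mm².
A_BC = 745.1 mm².
δ_AB = 13800·543/(1539·69300) = 0.07027 mm
δ_BC = 13800·217/(745.1·2720) = 1.478 mm
δ = Σδ_i = 1.548 mm.

1.55 mm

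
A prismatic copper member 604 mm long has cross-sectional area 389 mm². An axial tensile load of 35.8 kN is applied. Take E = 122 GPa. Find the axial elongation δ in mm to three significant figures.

0.456 mm

δ_mech = NL/(AE) = 35800·604/(389·122000) = 0.4556 mm.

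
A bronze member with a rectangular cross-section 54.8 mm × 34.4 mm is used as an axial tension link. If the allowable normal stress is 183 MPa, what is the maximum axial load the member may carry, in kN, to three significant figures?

A = 1885 mm².
P_max = σ_allow · A = 183 · 1885 = 345000 N = 345 kN.

345 kN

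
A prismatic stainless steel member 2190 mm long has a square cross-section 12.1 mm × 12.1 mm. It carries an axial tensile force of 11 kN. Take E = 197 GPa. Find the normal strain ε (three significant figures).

3.81e-04

A = 146.4 mm².
σ = N/A = 75.13 MPa; ε = σ/E = 75.13/197000 = 3.814e-04.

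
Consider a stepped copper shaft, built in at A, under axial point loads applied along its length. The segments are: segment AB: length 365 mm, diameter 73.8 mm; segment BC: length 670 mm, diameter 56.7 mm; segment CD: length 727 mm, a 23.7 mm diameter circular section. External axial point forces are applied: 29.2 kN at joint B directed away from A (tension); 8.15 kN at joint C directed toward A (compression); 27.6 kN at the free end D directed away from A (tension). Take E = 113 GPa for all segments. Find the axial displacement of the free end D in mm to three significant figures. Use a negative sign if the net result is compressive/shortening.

Internal axial forces (sectioning from the free end, tension +): N_CD = 27.6 kN, N_BC = 19.45 kN, N_AB = 48.65 kN.
A_AB = 4278 mm².
A_BC = 2525 mm².
A_CD = 441.2 mm².
δ_AB = 48650·365/(4278·113000) = 0.03674 mm
δ_BC = 19450·670/(2525·113000) = 0.04567 mm
δ_CD = 27600·727/(441.2·113000) = 0.4025 mm
δ = Σδ_i = 0.4849 mm.

0.485 mm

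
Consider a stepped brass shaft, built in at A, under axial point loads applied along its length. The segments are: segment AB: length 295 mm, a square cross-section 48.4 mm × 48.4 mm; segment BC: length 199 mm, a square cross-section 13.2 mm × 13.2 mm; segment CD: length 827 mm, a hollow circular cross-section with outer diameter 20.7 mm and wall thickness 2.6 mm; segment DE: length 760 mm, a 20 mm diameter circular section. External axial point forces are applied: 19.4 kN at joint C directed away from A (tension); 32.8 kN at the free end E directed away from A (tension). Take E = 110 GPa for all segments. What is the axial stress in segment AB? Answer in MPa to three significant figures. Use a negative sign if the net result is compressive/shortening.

22.3 MPa

Internal axial forces (sectioning from the free end, tension +): N_DE = 32.8 kN, N_CD = 32.8 kN, N_BC = 52.2 kN, N_AB = 52.2 kN.
A_AB = 2343 mm².
σ_AB = N_AB/A_AB = 52200/2343 = 22.28 MPa.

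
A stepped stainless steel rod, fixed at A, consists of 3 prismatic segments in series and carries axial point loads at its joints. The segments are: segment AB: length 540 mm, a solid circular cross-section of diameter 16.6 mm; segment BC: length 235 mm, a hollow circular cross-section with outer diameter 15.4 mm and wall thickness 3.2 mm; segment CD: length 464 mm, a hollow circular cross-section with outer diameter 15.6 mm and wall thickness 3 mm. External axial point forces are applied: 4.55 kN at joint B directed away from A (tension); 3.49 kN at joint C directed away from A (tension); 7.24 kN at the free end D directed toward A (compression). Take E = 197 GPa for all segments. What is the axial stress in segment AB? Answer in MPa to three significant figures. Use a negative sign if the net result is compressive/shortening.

Internal axial forces (sectioning from the free end, tension +): N_CD = -7.24 kN, N_BC = -3.75 kN, N_AB = 0.8 kN.
A_AB = 216.4 mm².
σ_AB = N_AB/A_AB = 800/216.4 = 3.696 MPa.

3.70 MPa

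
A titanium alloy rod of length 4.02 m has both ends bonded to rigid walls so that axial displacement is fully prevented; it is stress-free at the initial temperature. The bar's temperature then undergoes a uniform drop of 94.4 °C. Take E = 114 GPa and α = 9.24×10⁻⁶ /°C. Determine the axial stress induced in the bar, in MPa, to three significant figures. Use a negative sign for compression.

99.4 MPa

Free thermal expansion αLΔT = 9.24e-6 · 4020 · -94.4 = -3.506 mm.
The walls impose strain ε = −(-3.506)/4020 = 8.7226e-04; σ = Eε = 114000 · 8.7226e-04 = 99.44 MPa.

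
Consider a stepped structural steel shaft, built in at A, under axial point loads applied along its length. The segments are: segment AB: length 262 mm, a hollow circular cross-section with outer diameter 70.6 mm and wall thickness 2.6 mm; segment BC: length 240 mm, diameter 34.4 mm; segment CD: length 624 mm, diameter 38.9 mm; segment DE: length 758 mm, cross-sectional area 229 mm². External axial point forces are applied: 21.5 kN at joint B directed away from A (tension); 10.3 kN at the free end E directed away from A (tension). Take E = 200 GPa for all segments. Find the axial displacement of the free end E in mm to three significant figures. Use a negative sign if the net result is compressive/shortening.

0.286 mm

Internal axial forces (sectioning from the free end, tension +): N_DE = 10.3 kN, N_CD = 10.3 kN, N_BC = 10.3 kN, N_AB = 31.8 kN.
A_AB = 555.4 mm².
A_BC = 929.4 mm².
A_CD = 1188 mm².
δ_AB = 31800·262/(555.4·200000) = 0.075 mm
δ_BC = 10300·240/(929.4·200000) = 0.0133 mm
δ_CD = 10300·624/(1188·200000) = 0.02704 mm
δ_DE = 10300·758/(229·200000) = 0.1705 mm
δ = Σδ_i = 0.2858 mm.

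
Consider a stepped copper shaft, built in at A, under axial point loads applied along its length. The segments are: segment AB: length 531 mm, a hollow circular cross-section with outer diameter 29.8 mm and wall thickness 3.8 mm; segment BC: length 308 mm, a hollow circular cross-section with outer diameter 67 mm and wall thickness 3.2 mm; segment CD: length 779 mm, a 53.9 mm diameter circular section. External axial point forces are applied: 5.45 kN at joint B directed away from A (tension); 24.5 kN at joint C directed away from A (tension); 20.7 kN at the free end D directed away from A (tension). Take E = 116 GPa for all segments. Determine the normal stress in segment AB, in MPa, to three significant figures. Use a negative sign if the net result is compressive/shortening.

Internal axial forces (sectioning from the free end, tension +): N_CD = 20.7 kN, N_BC = 45.2 kN, N_AB = 50.65 kN.
A_AB = 310.4 mm².
σ_AB = N_AB/A_AB = 50650/310.4 = 163.2 MPa.

163 MPa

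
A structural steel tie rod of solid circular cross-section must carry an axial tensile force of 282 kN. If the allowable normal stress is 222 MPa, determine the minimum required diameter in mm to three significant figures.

40.2 mm

Required area A ≥ P/σ_allow = 282000/222 = 1270 mm².
For a solid circular section, d ≥ √(4A/π) = 40.22 mm.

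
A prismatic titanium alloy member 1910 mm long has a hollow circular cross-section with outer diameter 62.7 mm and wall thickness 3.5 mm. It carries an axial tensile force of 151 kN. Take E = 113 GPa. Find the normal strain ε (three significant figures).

A = 650.9 mm².
σ = N/A = 232 MPa; ε = σ/E = 232/113000 = 2.053e-03.

0.00205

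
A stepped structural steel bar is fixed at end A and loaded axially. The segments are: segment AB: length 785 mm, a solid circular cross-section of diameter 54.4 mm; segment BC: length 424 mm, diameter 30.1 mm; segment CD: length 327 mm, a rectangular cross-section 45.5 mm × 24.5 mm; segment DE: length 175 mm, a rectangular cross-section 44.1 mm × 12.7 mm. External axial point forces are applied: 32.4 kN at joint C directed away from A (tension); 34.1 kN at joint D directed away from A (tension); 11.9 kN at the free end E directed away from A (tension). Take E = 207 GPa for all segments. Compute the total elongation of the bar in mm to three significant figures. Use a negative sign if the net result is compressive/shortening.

Internal axial forces (sectioning from the free end, tension +): N_DE = 11.9 kN, N_CD = 46 kN, N_BC = 78.4 kN, N_AB = 78.4 kN.
A_AB = 2324 mm².
A_BC = 711.6 mm².
A_CD = 1115 mm².
A_DE = 560.1 mm².
δ_AB = 78400·785/(2324·207000) = 0.1279 mm
δ_BC = 78400·424/(711.6·207000) = 0.2257 mm
δ_CD = 46000·327/(1115·207000) = 0.06519 mm
δ_DE = 11900·175/(560.1·207000) = 0.01796 mm
δ = Σδ_i = 0.4367 mm.

0.437 mm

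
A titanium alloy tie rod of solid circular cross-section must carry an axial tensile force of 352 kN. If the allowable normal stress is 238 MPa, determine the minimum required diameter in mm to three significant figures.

43.4 mm

Required area A ≥ P/σ_allow = 352000/238 = 1479 mm².
For a solid circular section, d ≥ √(4A/π) = 43.39 mm.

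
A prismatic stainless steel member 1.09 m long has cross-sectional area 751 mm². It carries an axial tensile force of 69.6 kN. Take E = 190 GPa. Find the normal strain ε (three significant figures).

4.88e-04

σ = N/A = 92.68 MPa; ε = σ/E = 92.68/190000 = 4.878e-04.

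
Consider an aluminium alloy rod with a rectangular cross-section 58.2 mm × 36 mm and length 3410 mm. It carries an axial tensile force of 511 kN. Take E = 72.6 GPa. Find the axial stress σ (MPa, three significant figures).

A = 2095 mm².
σ = N/A = 511000/2095 = 243.9 MPa.

244 MPa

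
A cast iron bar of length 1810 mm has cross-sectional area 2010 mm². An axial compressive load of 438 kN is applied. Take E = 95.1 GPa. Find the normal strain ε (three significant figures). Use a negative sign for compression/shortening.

σ = N/A = -217.9 MPa; ε = σ/E = -217.9/95100 = -2.291e-03.

-0.00229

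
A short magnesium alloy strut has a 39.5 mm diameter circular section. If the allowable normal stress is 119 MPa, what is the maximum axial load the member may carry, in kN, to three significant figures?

146 kN

A = 1225 mm².
P_max = σ_allow · A = 119 · 1225 = 145800 N = 145.8 kN.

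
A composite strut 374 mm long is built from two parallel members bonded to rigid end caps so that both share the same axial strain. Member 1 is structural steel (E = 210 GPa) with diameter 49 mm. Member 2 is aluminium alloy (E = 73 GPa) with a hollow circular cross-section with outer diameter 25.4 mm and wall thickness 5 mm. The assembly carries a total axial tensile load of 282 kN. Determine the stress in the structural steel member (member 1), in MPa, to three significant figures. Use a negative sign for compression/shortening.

A_1 = 1886 mm².
A_2 = 320.4 mm².
Equal strain + equilibrium ⇒ each member carries load in proportion to AE: A₁E₁ = 396000000 N, A₂E₂ = 23390000 N, ΣAE = 419400000 N.
σ₁ = P·E₁/ΣAE = 282000·210000/419400000 = 141.2 MPa.

141 MPa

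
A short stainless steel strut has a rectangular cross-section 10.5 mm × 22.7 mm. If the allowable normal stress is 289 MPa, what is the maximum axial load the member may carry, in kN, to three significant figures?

A = 238.3 mm².
P_max = σ_allow · A = 289 · 238.3 = 68880 N = 68.88 kN.

68.9 kN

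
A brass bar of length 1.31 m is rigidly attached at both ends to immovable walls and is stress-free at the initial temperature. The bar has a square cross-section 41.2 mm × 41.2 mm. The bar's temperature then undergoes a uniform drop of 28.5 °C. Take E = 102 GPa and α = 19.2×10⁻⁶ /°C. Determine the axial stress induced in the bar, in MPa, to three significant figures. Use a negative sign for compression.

55.8 MPa

Free thermal expansion αLΔT = 19.2e-6 · 1310 · -28.5 = -0.7168 mm.
The walls impose strain ε = −(-0.7168)/1310 = 5.4720e-04; σ = Eε = 102000 · 5.4720e-04 = 55.81 MPa.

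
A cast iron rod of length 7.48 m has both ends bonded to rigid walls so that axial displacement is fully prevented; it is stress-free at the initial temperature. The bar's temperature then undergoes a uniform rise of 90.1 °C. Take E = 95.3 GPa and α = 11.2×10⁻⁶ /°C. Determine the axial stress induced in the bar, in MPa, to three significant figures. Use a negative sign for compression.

-96.2 MPa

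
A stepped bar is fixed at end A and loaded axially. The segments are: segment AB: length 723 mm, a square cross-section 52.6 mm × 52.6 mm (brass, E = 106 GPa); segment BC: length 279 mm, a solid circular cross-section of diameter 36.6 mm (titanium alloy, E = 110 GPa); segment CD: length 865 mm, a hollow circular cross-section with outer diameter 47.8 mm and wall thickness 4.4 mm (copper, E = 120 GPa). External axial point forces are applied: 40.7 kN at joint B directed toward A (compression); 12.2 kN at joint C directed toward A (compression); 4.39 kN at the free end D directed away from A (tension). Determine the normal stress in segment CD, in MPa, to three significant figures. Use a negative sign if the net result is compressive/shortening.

7.32 MPa

Internal axial forces (sectioning from the free end, tension +): N_CD = 4.39 kN, N_BC = -7.81 kN, N_AB = -48.51 kN.
A_CD = 599.9 mm².
σ_CD = N_CD/A_CD = 4390/599.9 = 7.318 MPa.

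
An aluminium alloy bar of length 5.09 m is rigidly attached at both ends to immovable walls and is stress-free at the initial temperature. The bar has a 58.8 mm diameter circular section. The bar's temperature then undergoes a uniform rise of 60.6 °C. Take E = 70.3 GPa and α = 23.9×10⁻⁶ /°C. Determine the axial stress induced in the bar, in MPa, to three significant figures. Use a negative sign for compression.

-102 MPa

Free thermal expansion αLΔT = 23.9e-6 · 5090 · 60.6 = 7.372 mm.
The walls impose strain ε = −(7.372)/5090 = -1.4483e-03; σ = Eε = 70300 · -1.4483e-03 = -101.8 MPa.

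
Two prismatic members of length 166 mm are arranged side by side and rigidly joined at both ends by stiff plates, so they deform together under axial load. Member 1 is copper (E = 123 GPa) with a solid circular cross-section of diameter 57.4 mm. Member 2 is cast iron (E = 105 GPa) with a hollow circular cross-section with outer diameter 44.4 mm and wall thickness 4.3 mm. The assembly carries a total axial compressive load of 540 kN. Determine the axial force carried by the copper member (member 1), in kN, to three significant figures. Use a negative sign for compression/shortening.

-458 kN

A_1 = 2588 mm².
A_2 = 541.7 mm².
Equal strain + equilibrium ⇒ each member carries load in proportion to AE: A₁E₁ = 318300000 N, A₂E₂ = 56880000 N, ΣAE = 375200000 N.
F₁ = P·A₁E₁/ΣAE = -540000·318300000/375200000 = -458100 N.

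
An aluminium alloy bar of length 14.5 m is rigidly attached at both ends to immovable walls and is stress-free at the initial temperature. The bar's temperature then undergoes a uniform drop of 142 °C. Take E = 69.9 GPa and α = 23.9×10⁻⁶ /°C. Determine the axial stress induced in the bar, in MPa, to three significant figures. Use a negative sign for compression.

Free thermal expansion αLΔT = 23.9e-6 · 14500 · -142 = -49.21 mm.
The walls impose strain ε = −(-49.21)/14500 = 3.3938e-03; σ = Eε = 69900 · 3.3938e-03 = 237.2 MPa.

237 MPa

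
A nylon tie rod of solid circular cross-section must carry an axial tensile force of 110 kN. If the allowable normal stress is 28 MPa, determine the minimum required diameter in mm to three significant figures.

70.7 mm

Required area A ≥ P/σ_allow = 110000/28 = 3929 mm².
For a solid circular section, d ≥ √(4A/π) = 70.72 mm.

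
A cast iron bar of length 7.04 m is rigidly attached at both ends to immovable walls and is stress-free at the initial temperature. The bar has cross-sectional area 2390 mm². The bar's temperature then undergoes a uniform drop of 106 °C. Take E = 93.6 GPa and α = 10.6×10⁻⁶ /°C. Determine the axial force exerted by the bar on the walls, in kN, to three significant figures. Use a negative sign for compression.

251 kN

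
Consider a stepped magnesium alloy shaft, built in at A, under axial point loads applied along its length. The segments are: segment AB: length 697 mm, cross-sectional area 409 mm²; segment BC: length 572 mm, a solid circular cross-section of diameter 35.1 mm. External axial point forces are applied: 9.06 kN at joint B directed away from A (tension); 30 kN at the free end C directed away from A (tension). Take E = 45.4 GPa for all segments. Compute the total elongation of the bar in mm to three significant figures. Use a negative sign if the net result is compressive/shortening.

1.86 mm

Internal axial forces (sectioning from the free end, tension +): N_BC = 30 kN, N_AB = 39.06 kN.
A_BC = 967.6 mm².
δ_AB = 39060·697/(409·45400) = 1.466 mm
δ_BC = 30000·572/(967.6·45400) = 0.3906 mm
δ = Σδ_i = 1.857 mm.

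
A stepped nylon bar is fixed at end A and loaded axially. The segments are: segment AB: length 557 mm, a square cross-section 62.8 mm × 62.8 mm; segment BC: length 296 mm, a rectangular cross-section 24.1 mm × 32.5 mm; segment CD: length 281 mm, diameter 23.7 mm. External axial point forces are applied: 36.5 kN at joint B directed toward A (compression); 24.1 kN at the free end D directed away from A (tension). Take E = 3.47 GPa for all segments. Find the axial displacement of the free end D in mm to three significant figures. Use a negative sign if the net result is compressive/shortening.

6.54 mm

Internal axial forces (sectioning from the free end, tension +): N_CD = 24.1 kN, N_BC = 24.1 kN, N_AB = -12.4 kN.
A_AB = 3944 mm².
A_BC = 783.2 mm².
A_CD = 441.2 mm².
δ_AB = -12400·557/(3944·3470) = -0.5047 mm
δ_BC = 24100·296/(783.2·3470) = 2.625 mm
δ_CD = 24100·281/(441.2·3470) = 4.424 mm
δ = Σδ_i = 6.544 mm.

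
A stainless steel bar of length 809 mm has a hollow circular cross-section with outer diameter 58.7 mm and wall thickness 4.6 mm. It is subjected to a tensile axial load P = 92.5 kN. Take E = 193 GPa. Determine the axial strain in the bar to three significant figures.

A = 781.8 mm².
σ = N/A = 118.3 MPa; ε = σ/E = 118.3/193000 = 6.130e-04.

6.13e-04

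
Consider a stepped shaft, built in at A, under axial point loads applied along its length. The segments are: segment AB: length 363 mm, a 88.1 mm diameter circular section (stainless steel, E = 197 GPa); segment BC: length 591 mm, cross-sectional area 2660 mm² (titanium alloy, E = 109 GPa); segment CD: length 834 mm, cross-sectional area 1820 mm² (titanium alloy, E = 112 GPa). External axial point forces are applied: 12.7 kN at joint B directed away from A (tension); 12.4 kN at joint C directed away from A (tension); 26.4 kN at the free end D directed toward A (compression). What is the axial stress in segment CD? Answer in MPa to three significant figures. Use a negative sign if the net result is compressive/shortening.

-14.5 MPa

Internal axial forces (sectioning from the free end, tension +): N_CD = -26.4 kN, N_BC = -14 kN, N_AB = -1.3 kN.
σ_CD = N_CD/A_CD = -26400/1820 = -14.51 MPa.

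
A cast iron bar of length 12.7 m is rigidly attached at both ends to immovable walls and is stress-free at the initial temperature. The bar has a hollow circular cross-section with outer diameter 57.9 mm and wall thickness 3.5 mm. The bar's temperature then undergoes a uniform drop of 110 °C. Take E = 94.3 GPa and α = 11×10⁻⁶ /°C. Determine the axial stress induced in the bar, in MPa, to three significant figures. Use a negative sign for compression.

114 MPa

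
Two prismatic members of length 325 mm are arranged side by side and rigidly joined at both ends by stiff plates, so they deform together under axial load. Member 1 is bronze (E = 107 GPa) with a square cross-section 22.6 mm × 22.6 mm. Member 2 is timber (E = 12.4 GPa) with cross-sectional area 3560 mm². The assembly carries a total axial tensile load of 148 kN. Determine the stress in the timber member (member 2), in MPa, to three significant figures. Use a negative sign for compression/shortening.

18.6 MPa

A_1 = 510.8 mm².
Equal strain + equilibrium ⇒ each member carries load in proportion to AE: A₁E₁ = 54650000 N, A₂E₂ = 44140000 N, ΣAE = 98800000 N.
σ₂ = P·E₂/ΣAE = 148000·12400/98800000 = 18.58 MPa.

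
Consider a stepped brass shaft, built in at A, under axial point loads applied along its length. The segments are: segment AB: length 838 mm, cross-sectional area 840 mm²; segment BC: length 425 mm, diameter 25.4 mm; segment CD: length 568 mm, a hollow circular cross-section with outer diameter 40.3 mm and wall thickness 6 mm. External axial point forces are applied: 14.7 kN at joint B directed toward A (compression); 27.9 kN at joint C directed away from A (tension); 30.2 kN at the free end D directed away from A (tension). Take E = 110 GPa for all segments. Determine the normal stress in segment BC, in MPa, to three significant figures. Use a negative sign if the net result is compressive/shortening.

115 MPa

Internal axial forces (sectioning from the free end, tension +): N_CD = 30.2 kN, N_BC = 58.1 kN, N_AB = 43.4 kN.
A_BC = 506.7 mm².
σ_BC = N_BC/A_BC = 58100/506.7 = 114.7 MPa.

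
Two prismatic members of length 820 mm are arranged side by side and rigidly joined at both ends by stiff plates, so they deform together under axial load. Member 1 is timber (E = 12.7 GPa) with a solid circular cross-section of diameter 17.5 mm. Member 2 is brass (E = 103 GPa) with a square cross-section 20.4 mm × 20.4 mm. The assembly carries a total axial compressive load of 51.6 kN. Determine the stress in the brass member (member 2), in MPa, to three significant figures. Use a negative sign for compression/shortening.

A_1 = 240.5 mm².
A_2 = 416.2 mm².
Equal strain + equilibrium ⇒ each member carries load in proportion to AE: A₁E₁ = 3055000 N, A₂E₂ = 42860000 N, ΣAE = 45920000 N.
σ₂ = P·E₂/ΣAE = -51600·103000/45920000 = -115.7 MPa.

-116 MPa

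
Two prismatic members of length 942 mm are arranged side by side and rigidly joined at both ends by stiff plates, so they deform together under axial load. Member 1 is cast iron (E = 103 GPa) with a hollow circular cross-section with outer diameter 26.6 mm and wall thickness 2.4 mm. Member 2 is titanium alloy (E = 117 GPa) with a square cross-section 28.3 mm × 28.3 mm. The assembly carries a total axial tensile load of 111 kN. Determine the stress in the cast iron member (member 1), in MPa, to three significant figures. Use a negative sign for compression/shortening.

102 MPa

A_1 = 182.5 mm².
A_2 = 800.9 mm².
Equal strain + equilibrium ⇒ each member carries load in proportion to AE: A₁E₁ = 18790000 N, A₂E₂ = 93700000 N, ΣAE = 112500000 N.
σ₁ = P·E₁/ΣAE = 111000·103000/112500000 = 101.6 MPa.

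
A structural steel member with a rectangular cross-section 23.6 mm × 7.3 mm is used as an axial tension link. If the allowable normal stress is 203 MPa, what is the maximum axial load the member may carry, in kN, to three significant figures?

35.0 kN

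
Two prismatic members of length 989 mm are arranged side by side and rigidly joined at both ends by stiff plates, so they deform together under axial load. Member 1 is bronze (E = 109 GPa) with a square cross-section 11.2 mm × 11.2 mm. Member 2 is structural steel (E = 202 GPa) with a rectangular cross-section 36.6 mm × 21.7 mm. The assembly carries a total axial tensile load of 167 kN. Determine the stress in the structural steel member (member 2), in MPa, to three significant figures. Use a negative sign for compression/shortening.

A_1 = 125.4 mm².
A_2 = 794.2 mm².
Equal strain + equilibrium ⇒ each member carries load in proportion to AE: A₁E₁ = 13670000 N, A₂E₂ = 160400000 N, ΣAE = 174100000 N.
σ₂ = P·E₂/ΣAE = 167000·202000/174100000 = 193.8 MPa.

194 MPa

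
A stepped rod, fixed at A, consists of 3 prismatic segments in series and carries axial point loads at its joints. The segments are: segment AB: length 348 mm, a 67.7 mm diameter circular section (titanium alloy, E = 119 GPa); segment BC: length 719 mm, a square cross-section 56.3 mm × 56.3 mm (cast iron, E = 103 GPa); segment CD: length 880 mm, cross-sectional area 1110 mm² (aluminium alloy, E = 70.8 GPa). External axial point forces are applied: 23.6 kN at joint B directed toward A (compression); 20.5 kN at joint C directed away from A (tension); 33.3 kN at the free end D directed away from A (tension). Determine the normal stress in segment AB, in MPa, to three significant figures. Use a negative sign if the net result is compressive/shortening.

Internal axial forces (sectioning from the free end, tension +): N_CD = 33.3 kN, N_BC = 53.8 kN, N_AB = 30.2 kN.
A_AB = 3600 mm².
σ_AB = N_AB/A_AB = 30200/3600 = 8.39 MPa.

8.39 MPa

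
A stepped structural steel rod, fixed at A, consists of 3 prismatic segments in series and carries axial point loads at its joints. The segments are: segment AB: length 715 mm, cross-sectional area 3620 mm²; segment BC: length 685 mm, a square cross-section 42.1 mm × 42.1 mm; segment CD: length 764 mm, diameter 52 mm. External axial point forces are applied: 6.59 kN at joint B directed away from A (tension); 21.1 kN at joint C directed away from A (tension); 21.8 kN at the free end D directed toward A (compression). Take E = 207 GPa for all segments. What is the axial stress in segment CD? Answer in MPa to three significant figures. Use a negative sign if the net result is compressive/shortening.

-10.3 MPa

Internal axial forces (sectioning from the free end, tension +): N_CD = -21.8 kN, N_BC = -0.7 kN, N_AB = 5.89 kN.
A_CD = 2124 mm².
σ_CD = N_CD/A_CD = -21800/2124 = -10.27 MPa.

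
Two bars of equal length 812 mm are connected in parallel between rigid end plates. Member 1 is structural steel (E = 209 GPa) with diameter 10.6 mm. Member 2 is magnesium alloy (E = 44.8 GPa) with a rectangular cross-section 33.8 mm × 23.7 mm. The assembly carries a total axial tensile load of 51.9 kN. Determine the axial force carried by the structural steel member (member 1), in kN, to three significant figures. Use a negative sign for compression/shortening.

A_1 = 88.25 mm².
A_2 = 801.1 mm².
Equal strain + equilibrium ⇒ each member carries load in proportion to AE: A₁E₁ = 18440000 N, A₂E₂ = 35890000 N, ΣAE = 54330000 N.
F₁ = P·A₁E₁/ΣAE = 51900·18440000/54330000 = 17620 N.

17.6 kN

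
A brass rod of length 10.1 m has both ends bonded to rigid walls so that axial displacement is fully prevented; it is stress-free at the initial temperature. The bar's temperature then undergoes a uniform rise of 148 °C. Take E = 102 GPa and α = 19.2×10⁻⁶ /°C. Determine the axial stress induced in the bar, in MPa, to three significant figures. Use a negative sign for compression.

Free thermal expansion αLΔT = 19.2e-6 · 10100 · 148 = 28.7 mm.
The walls impose strain ε = −(28.7)/10100 = -2.8416e-03; σ = Eε = 102000 · -2.8416e-03 = -289.8 MPa.

-290 MPa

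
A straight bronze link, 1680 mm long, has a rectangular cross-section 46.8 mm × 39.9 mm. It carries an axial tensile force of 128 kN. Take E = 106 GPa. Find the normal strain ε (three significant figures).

6.47e-04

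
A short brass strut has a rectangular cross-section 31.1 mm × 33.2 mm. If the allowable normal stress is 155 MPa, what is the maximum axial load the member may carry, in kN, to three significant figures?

A = 1033 mm².
P_max = σ_allow · A = 155 · 1033 = 160000 N = 160 kN.

160 kN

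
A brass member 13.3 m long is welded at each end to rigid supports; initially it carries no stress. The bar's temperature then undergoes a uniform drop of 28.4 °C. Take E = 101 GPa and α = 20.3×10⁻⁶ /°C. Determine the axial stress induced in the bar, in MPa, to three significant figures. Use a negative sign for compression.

Free thermal expansion αLΔT = 20.3e-6 · 13300 · -28.4 = -7.668 mm.
The walls impose strain ε = −(-7.668)/13300 = 5.7652e-04; σ = Eε = 101000 · 5.7652e-04 = 58.23 MPa.

58.2 MPa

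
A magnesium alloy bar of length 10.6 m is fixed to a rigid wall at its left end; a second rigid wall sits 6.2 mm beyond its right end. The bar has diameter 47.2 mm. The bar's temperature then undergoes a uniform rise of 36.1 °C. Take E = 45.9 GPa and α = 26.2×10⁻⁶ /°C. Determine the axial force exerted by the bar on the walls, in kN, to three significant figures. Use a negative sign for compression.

Free thermal expansion αLΔT = 26.2e-6 · 10600 · 36.1 = 10.03 mm.
The walls engage after the gap closes; constrained expansion = 10.03 − 6.2 = 3.826 mm.
The walls impose strain ε = −(3.826)/10600 = -3.6091e-04; σ = Eε = 45900 · -3.6091e-04 = -16.57 MPa.
Wall reaction R = σ·A = -16.57·1750 = -28990 N = -28.99 kN.

-29.0 kN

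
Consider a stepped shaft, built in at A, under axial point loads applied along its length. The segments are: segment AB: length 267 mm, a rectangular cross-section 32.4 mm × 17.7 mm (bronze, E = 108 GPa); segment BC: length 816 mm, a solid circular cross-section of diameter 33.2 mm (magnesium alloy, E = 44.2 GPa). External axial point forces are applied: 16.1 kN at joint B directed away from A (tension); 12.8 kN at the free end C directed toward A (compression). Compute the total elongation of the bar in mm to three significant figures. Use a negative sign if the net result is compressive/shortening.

-0.259 mm

Internal axial forces (sectioning from the free end, tension +): N_BC = -12.8 kN, N_AB = 3.3 kN.
A_AB = 573.5 mm².
A_BC = 865.7 mm².
δ_AB = 3300·267/(573.5·108000) = 0.01423 mm
δ_BC = -12800·816/(865.7·44200) = -0.273 mm
δ = Σδ_i = -0.2587 mm.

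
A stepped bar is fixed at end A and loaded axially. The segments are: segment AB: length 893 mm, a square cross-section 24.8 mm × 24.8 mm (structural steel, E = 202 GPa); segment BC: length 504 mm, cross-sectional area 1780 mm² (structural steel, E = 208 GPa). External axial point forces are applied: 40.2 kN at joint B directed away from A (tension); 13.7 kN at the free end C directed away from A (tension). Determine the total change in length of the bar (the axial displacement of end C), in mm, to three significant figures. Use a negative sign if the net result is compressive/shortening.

Internal axial forces (sectioning from the free end, tension +): N_BC = 13.7 kN, N_AB = 53.9 kN.
A_AB = 615 mm².
δ_AB = 53900·893/(615·202000) = 0.3874 mm
δ_BC = 13700·504/(1780·208000) = 0.01865 mm
δ = Σδ_i = 0.4061 mm.

0.406 mm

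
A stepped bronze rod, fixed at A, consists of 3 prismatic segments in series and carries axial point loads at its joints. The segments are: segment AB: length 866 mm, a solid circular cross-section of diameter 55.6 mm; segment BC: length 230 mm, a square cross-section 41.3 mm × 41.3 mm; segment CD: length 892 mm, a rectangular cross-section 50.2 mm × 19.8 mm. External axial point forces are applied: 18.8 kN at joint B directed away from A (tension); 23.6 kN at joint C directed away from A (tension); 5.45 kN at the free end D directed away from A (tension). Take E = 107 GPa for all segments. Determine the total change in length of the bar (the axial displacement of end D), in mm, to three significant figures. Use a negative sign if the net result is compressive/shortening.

0.242 mm

Internal axial forces (sectioning from the free end, tension +): N_CD = 5.45 kN, N_BC = 29.05 kN, N_AB = 47.85 kN.
A_AB = 2428 mm².
A_BC = 1706 mm².
A_CD = 994 mm².
δ_AB = 47850·866/(2428·107000) = 0.1595 mm
δ_BC = 29050·230/(1706·107000) = 0.03661 mm
δ_CD = 5450·892/(994·107000) = 0.04571 mm
δ = Σδ_i = 0.2418 mm.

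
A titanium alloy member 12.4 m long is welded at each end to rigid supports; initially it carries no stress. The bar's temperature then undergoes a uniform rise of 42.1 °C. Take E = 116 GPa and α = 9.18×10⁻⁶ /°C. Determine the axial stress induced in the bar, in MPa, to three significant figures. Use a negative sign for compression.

Free thermal expansion αLΔT = 9.18e-6 · 12400 · 42.1 = 4.792 mm.
The walls impose strain ε = −(4.792)/12400 = -3.8648e-04; σ = Eε = 116000 · -3.8648e-04 = -44.83 MPa.

-44.8 MPa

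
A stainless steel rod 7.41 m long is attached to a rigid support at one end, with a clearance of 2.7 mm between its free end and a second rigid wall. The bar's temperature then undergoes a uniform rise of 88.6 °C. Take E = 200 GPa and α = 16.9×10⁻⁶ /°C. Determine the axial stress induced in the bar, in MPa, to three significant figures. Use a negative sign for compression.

Free thermal expansion αLΔT = 16.9e-6 · 7410 · 88.6 = 11.1 mm.
The walls engage after the gap closes; constrained expansion = 11.1 − 2.7 = 8.395 mm.
The walls impose strain ε = −(8.395)/7410 = -1.1330e-03; σ = Eε = 200000 · -1.1330e-03 = -226.6 MPa.

-227 MPa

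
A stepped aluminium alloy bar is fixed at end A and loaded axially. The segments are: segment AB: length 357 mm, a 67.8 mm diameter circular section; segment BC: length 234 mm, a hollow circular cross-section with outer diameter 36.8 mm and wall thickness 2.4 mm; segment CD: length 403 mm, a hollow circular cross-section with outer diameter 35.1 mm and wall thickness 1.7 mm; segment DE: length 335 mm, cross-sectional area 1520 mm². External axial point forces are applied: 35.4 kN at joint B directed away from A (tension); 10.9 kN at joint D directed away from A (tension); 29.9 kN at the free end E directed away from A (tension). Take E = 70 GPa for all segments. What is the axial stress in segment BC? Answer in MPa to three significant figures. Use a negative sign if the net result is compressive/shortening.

157 MPa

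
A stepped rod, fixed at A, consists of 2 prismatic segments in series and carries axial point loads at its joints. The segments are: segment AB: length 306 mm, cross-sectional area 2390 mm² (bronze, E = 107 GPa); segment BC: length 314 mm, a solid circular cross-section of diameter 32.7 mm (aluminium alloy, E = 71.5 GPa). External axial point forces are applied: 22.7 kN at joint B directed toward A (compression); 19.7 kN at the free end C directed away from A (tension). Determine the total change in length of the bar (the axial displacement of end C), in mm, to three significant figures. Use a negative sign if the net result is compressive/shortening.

0.0994 mm

Internal axial forces (sectioning from the free end, tension +): N_BC = 19.7 kN, N_AB = -3 kN.
A_BC = 839.8 mm².
δ_AB = -3000·306/(2390·107000) = -0.00359 mm
δ_BC = 19700·314/(839.8·71500) = 0.103 mm
δ = Σδ_i = 0.09943 mm.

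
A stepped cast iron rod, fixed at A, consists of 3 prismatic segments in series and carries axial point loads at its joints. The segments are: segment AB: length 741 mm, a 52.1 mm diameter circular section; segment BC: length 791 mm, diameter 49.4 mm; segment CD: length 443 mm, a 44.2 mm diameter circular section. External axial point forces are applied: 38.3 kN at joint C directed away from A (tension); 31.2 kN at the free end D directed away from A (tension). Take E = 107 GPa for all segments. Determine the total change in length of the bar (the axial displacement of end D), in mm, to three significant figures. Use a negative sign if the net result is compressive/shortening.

Internal axial forces (sectioning from the free end, tension +): N_CD = 31.2 kN, N_BC = 69.5 kN, N_AB = 69.5 kN.
A_AB = 2132 mm².
A_BC = 1917 mm².
A_CD = 1534 mm².
δ_AB = 69500·741/(2132·107000) = 0.2258 mm
δ_BC = 69500·791/(1917·107000) = 0.2681 mm
δ_CD = 31200·443/(1534·107000) = 0.08419 mm
δ = Σδ_i = 0.578 mm.

0.578 mm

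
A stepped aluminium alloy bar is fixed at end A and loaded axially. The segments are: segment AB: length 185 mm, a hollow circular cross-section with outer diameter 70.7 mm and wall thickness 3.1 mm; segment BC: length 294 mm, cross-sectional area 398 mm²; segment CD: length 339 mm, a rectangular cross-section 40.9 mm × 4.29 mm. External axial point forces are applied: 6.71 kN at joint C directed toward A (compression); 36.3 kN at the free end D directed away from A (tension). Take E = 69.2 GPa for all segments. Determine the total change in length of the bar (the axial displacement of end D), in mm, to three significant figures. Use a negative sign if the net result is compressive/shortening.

1.45 mm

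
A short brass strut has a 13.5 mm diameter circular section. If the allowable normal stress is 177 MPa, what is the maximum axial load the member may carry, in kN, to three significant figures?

A = 143.1 mm².
P_max = σ_allow · A = 177 · 143.1 = 25340 N = 25.34 kN.

25.3 kN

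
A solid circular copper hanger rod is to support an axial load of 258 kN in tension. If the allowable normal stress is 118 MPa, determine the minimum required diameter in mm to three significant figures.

52.8 mm

Required area A ≥ P/σ_allow = 258000/118 = 2186 mm².
For a solid circular section, d ≥ √(4A/π) = 52.76 mm.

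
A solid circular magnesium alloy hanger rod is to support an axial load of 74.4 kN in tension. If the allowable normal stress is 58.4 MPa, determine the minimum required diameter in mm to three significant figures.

40.3 mm

Required area A ≥ P/σ_allow = 74400/58.4 = 1274 mm².
For a solid circular section, d ≥ √(4A/π) = 40.27 mm.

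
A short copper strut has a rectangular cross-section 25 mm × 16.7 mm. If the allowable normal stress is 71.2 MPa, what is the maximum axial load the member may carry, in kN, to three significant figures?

29.7 kN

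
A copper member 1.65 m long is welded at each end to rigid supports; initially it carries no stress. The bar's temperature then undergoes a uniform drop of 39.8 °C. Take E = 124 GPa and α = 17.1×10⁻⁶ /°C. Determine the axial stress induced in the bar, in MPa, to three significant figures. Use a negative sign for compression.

84.4 MPa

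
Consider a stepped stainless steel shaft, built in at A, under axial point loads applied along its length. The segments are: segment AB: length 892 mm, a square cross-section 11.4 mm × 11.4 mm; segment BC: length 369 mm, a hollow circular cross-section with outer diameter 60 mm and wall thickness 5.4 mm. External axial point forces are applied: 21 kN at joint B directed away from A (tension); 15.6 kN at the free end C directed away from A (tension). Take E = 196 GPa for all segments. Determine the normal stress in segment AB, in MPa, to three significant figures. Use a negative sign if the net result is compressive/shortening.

Internal axial forces (sectioning from the free end, tension +): N_BC = 15.6 kN, N_AB = 36.6 kN.
A_AB = 130 mm².
σ_AB = N_AB/A_AB = 36600/130 = 281.6 MPa.

282 MPa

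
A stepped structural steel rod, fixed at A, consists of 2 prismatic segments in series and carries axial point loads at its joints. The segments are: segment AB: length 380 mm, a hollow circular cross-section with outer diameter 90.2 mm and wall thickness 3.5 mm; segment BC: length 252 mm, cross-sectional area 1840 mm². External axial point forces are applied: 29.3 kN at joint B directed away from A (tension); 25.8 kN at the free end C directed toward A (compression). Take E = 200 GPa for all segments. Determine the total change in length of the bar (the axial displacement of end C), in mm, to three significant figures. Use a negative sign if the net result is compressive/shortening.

-0.0107 mm

Internal axial forces (sectioning from the free end, tension +): N_BC = -25.8 kN, N_AB = 3.5 kN.
A_AB = 953.3 mm².
δ_AB = 3500·380/(953.3·200000) = 0.006976 mm
δ_BC = -25800·252/(1840·200000) = -0.01767 mm
δ = Σδ_i = -0.01069 mm.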